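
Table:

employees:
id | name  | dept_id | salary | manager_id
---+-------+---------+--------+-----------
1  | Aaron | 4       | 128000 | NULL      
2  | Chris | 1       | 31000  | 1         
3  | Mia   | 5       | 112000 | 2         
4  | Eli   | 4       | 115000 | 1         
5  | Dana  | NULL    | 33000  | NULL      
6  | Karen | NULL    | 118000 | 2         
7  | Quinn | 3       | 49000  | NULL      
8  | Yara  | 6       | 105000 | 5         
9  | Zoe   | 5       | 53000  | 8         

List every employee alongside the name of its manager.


This is a self-join: employees is joined to a second copy of itself, matching each row's manager_id to another row's id. Use LEFT JOIN so rows with manager_id=NULL are kept.
  - employee 1 (Aaron): manager_id=NULL -> NULL
  - employee 2 (Chris): manager_id=1 -> Aaron
  - employee 3 (Mia): manager_id=2 -> Chris
  - employee 4 (Eli): manager_id=1 -> Aaron
  - employee 5 (Dana): manager_id=NULL -> NULL
  - employee 6 (Karen): manager_id=2 -> Chris
  - employee 7 (Quinn): manager_id=NULL -> NULL
  - employee 8 (Yara): manager_id=5 -> Dana
  - employee 9 (Zoe): manager_id=8 -> Yara

SQL:
SELECT a.name AS item, b.name AS manager
FROM employees a
LEFT JOIN employees b ON a.manager_id = b.id

Result:
item  | manager
------+--------
Aaron | NULL   
Chris | Aaron  
Mia   | Chris  
Eli   | Aaron  
Dana  | NULL   
Karen | Chris  
Quinn | NULL   
Yara  | Dana   
Zoe   | Yara   


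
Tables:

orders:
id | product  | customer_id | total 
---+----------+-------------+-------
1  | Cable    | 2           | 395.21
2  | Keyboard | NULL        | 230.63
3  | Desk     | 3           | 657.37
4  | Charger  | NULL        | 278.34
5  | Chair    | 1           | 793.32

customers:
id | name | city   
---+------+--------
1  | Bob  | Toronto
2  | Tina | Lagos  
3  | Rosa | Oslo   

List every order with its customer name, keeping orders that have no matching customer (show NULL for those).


LEFT JOIN keeps every row from orders (the left table); where customer_id has no match in customers, the customer columns become NULL. Walk through each order:
  - order 1 (Cable): customer_id=2 -> matches Tina
  - order 2 (Keyboard): customer_id=NULL, no match -> kept with NULL
  - order 3 (Desk): customer_id=3 -> matches Rosa
  - order 4 (Charger): customer_id=NULL, no match -> kept with NULL
  - order 5 (Chair): customer_id=1 -> matches Bob
All 5 rows appear; 2 have NULL customer.

SQL:
SELECT a.product, b.name AS customer
FROM orders a
LEFT JOIN customers b ON a.customer_id = b.id

Result:
product  | customer
---------+---------
Cable    | Tina    
Keyboard | NULL    
Desk     | Rosa    
Charger  | NULL    
Chair    | Bob     


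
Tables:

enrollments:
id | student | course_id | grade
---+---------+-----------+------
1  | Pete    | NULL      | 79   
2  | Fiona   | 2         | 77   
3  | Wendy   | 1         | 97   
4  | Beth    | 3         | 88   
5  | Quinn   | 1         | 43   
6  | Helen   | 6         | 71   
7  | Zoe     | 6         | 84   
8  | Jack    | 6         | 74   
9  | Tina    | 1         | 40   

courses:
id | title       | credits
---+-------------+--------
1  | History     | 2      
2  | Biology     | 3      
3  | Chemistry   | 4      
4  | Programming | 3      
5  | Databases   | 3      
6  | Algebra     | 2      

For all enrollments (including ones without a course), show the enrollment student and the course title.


LEFT JOIN keeps every row from enrollments (the left table); where course_id has no match in courses, the course columns become NULL. Walk through each enrollment:
  - enrollment 1 (Pete): course_id=NULL, no match -> kept with NULL
  - enrollment 2 (Fiona): course_id=2 -> matches Biology
  - enrollment 3 (Wendy): course_id=1 -> matches History
  - enrollment 4 (Beth): course_id=3 -> matches Chemistry
  - enrollment 5 (Quinn): course_id=1 -> matches History
  - enrollment 6 (Helen): course_id=6 -> matches Algebra
  - enrollment 7 (Zoe): course_id=6 -> matches Algebra
  - enrollment 8 (Jack): course_id=6 -> matches Algebra
  - enrollment 9 (Tina): course_id=1 -> matches History
All 9 rows appear; 1 has NULL course.

SQL:
SELECT a.student, b.title AS course
FROM enrollments a
LEFT JOIN courses b ON a.course_id = b.id

Result:
student | course   
--------+----------
Pete    | NULL     
Fiona   | Biology  
Wendy   | History  
Beth    | Chemistry
Quinn   | History  
Helen   | Algebra  
Zoe     | Algebra  
Jack    | Algebra  
Tina    | History  


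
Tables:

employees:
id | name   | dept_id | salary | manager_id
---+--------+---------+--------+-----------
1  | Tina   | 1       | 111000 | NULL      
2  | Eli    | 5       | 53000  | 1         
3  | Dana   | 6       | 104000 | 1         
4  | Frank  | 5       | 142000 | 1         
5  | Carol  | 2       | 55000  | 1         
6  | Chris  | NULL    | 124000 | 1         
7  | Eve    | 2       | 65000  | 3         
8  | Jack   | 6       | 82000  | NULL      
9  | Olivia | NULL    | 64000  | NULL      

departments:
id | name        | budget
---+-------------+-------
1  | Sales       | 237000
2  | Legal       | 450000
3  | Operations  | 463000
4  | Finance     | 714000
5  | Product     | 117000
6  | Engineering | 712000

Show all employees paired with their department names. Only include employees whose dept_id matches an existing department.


INNER JOIN keeps only employees rows whose dept_id matches an id in departments. Walk through each employee:
  - employee 1 (Tina): dept_id=1 -> matches Sales
  - employee 2 (Eli): dept_id=5 -> matches Product
  - employee 3 (Dana): dept_id=6 -> matches Engineering
  - employee 4 (Frank): dept_id=5 -> matches Product
  - employee 5 (Carol): dept_id=2 -> matches Legal
  - employee 6 (Chris): dept_id=NULL, no match -> dropped
  - employee 7 (Eve): dept_id=2 -> matches Legal
  - employee 8 (Jack): dept_id=6 -> matches Engineering
  - employee 9 (Olivia): dept_id=NULL, no match -> dropped
So 2 of 9 rows are dropped.

SQL:
SELECT a.name, b.name AS department
FROM employees a
INNER JOIN departments b ON a.dept_id = b.id

Result:
name  | department 
------+------------
Tina  | Sales      
Eli   | Product    
Dana  | Engineering
Frank | Product    
Carol | Legal      
Eve   | Legal      
Jack  | Engineering


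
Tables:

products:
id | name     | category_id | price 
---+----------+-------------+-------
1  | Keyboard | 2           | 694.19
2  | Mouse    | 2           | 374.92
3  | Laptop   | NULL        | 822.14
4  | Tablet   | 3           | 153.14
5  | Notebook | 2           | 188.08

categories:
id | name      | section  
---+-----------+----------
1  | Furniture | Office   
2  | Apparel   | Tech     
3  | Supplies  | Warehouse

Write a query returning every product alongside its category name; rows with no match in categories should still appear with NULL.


LEFT JOIN keeps every row from products (the left table); where category_id has no match in categories, the category columns become NULL. Walk through each product:
  - product 1 (Keyboard): category_id=2 -> matches Apparel
  - product 2 (Mouse): category_id=2 -> matches Apparel
  - product 3 (Laptop): category_id=NULL, no match -> kept with NULL
  - product 4 (Tablet): category_id=3 -> matches Supplies
  - product 5 (Notebook): category_id=2 -> matches Apparel
All 5 rows appear; 1 has NULL category.

SQL:
SELECT a.name, b.name AS category
FROM products a
LEFT JOIN categories b ON a.category_id = b.id

Result:
name     | category
---------+---------
Keyboard | Apparel 
Mouse    | Apparel 
Laptop   | NULL    
Tablet   | Supplies
Notebook | Apparel 


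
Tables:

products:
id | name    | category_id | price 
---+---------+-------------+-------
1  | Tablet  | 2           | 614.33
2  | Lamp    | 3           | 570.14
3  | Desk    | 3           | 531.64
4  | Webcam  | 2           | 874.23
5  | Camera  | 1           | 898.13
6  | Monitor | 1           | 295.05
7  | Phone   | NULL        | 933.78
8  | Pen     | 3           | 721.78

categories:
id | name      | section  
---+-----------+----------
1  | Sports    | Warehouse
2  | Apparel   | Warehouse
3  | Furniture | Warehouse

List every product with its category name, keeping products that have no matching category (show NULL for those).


LEFT JOIN keeps every row from products (the left table); where category_id has no match in categories, the category columns become NULL. Walk through each product:
  - product 1 (Tablet): category_id=2 -> matches Apparel
  - product 2 (Lamp): category_id=3 -> matches Furniture
  - product 3 (Desk): category_id=3 -> matches Furniture
  - product 4 (Webcam): category_id=2 -> matches Apparel
  - product 5 (Camera): category_id=1 -> matches Sports
  - product 6 (Monitor): category_id=1 -> matches Sports
  - product 7 (Phone): category_id=NULL, no match -> kept with NULL
  - product 8 (Pen): category_id=3 -> matches Furniture
All 8 rows appear; 1 has NULL category.

SQL:
SELECT a.name, b.name AS category
FROM products a
LEFT JOIN categories b ON a.category_id = b.id

Result:
name    | category 
--------+----------
Tablet  | Apparel  
Lamp    | Furniture
Desk    | Furniture
Webcam  | Apparel  
Camera  | Sports   
Monitor | Sports   
Phone   | NULL     
Pen     | Furniture


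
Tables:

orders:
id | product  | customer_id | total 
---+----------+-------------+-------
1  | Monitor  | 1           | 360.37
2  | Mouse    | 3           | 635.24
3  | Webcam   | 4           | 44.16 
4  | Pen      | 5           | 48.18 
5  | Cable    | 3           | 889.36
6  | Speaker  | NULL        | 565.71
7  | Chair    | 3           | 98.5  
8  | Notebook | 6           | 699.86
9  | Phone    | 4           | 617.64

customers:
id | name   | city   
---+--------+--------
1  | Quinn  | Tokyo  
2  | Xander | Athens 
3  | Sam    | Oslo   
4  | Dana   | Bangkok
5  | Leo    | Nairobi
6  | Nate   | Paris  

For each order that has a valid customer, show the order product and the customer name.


INNER JOIN keeps only orders rows whose customer_id matches an id in customers. Walk through each order:
  - order 1 (Monitor): customer_id=1 -> matches Quinn
  - order 2 (Mouse): customer_id=3 -> matches Sam
  - order 3 (Webcam): customer_id=4 -> matches Dana
  - order 4 (Pen): customer_id=5 -> matches Leo
  - order 5 (Cable): customer_id=3 -> matches Sam
  - order 6 (Speaker): customer_id=NULL, no match -> dropped
  - order 7 (Chair): customer_id=3 -> matches Sam
  - order 8 (Notebook): customer_id=6 -> matches Nate
  - order 9 (Phone): customer_id=4 -> matches Dana
So 1 of 9 rows is dropped.

SQL:
SELECT a.product, b.name AS customer
FROM orders a
INNER JOIN customers b ON a.customer_id = b.id

Result:
product  | customer
---------+---------
Monitor  | Quinn   
Mouse    | Sam     
Webcam   | Dana    
Pen      | Leo     
Cable    | Sam     
Chair    | Sam     
Notebook | Nate    
Phone    | Dana    


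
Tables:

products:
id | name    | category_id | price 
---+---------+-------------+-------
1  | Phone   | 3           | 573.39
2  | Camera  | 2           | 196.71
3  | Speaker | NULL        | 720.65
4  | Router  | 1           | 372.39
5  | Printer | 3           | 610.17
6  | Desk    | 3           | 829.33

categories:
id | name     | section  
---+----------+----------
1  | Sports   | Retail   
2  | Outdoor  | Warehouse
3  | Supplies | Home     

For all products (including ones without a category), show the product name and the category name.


LEFT JOIN keeps every row from products (the left table); where category_id has no match in categories, the category columns become NULL. Walk through each product:
  - product 1 (Phone): category_id=3 -> matches Supplies
  - product 2 (Camera): category_id=2 -> matches Outdoor
  - product 3 (Speaker): category_id=NULL, no match -> kept with NULL
  - product 4 (Router): category_id=1 -> matches Sports
  - product 5 (Printer): category_id=3 -> matches Supplies
  - product 6 (Desk): category_id=3 -> matches Supplies
All 6 rows appear; 1 has NULL category.

SQL:
SELECT a.name, b.name AS category
FROM products a
LEFT JOIN categories b ON a.category_id = b.id

Result:
name    | category
--------+---------
Phone   | Supplies
Camera  | Outdoor 
Speaker | NULL    
Router  | Sports  
Printer | Supplies
Desk    | Supplies


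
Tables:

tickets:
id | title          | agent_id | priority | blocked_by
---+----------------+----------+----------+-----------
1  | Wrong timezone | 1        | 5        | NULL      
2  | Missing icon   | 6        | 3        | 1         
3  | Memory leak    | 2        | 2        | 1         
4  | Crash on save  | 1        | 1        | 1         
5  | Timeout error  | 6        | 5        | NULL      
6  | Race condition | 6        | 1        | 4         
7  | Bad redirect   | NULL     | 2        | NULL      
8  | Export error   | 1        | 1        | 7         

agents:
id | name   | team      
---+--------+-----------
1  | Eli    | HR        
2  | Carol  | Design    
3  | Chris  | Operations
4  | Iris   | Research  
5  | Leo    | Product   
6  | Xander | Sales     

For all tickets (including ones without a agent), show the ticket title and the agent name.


LEFT JOIN keeps every row from tickets (the left table); where agent_id has no match in agents, the agent columns become NULL. Walk through each ticket:
  - ticket 1 (Wrong timezone): agent_id=1 -> matches Eli
  - ticket 2 (Missing icon): agent_id=6 -> matches Xander
  - ticket 3 (Memory leak): agent_id=2 -> matches Carol
  - ticket 4 (Crash on save): agent_id=1 -> matches Eli
  - ticket 5 (Timeout error): agent_id=6 -> matches Xander
  - ticket 6 (Race condition): agent_id=6 -> matches Xander
  - ticket 7 (Bad redirect): agent_id=NULL, no match -> kept with NULL
  - ticket 8 (Export error): agent_id=1 -> matches Eli
All 8 rows appear; 1 has NULL agent.

SQL:
SELECT a.title, b.name AS agent
FROM tickets a
LEFT JOIN agents b ON a.agent_id = b.id

Result:
title          | agent 
---------------+-------
Wrong timezone | Eli   
Missing icon   | Xander
Memory leak    | Carol 
Crash on save  | Eli   
Timeout error  | Xander
Race condition | Xander
Bad redirect   | NULL  
Export error   | Eli   


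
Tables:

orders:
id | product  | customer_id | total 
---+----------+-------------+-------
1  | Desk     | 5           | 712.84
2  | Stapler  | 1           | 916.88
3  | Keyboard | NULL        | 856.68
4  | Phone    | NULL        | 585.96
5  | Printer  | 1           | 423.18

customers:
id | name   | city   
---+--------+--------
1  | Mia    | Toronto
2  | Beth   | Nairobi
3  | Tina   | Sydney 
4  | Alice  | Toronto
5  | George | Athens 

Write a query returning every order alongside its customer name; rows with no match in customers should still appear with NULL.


LEFT JOIN keeps every row from orders (the left table); where customer_id has no match in customers, the customer columns become NULL. Walk through each order:
  - order 1 (Desk): customer_id=5 -> matches George
  - order 2 (Stapler): customer_id=1 -> matches Mia
  - order 3 (Keyboard): customer_id=NULL, no match -> kept with NULL
  - order 4 (Phone): customer_id=NULL, no match -> kept with NULL
  - order 5 (Printer): customer_id=1 -> matches Mia
All 5 rows appear; 2 have NULL customer.

SQL:
SELECT a.product, b.name AS customer
FROM orders a
LEFT JOIN customers b ON a.customer_id = b.id

Result:
product  | customer
---------+---------
Desk     | George  
Stapler  | Mia     
Keyboard | NULL    
Phone    | NULL    
Printer  | Mia     


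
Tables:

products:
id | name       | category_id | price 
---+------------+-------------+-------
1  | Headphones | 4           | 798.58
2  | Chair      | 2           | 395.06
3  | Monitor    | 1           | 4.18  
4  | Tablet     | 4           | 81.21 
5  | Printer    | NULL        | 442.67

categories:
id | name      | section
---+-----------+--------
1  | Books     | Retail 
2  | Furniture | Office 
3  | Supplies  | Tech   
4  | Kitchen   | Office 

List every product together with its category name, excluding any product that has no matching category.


INNER JOIN keeps only products rows whose category_id matches an id in categories. Walk through each product:
  - product 1 (Headphones): category_id=4 -> matches Kitchen
  - product 2 (Chair): category_id=2 -> matches Furniture
  - product 3 (Monitor): category_id=1 -> matches Books
  - product 4 (Tablet): category_id=4 -> matches Kitchen
  - product 5 (Printer): category_id=NULL, no match -> dropped
So 1 of 5 rows is dropped.

SQL:
SELECT a.name, b.name AS category
FROM products a
INNER JOIN categories b ON a.category_id = b.id

Result:
name       | category 
-----------+----------
Headphones | Kitchen  
Chair      | Furniture
Monitor    | Books    
Tablet     | Kitchen  


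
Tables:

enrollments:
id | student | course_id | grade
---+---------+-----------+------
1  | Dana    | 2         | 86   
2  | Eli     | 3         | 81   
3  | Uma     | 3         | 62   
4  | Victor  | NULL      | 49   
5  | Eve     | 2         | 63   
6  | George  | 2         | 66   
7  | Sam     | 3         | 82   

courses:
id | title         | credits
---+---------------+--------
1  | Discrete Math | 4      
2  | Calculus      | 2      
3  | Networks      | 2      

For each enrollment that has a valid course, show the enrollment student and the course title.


INNER JOIN keeps only enrollments rows whose course_id matches an id in courses. Walk through each enrollment:
  - enrollment 1 (Dana): course_id=2 -> matches Calculus
  - enrollment 2 (Eli): course_id=3 -> matches Networks
  - enrollment 3 (Uma): course_id=3 -> matches Networks
  - enrollment 4 (Victor): course_id=NULL, no match -> dropped
  - enrollment 5 (Eve): course_id=2 -> matches Calculus
  - enrollment 6 (George): course_id=2 -> matches Calculus
  - enrollment 7 (Sam): course_id=3 -> matches Networks
So 1 of 7 rows is dropped.

SQL:
SELECT a.student, b.title AS course
FROM enrollments a
INNER JOIN courses b ON a.course_id = b.id

Result:
student | course  
--------+---------
Dana    | Calculus
Eli     | Networks
Uma     | Networks
Eve     | Calculus
George  | Calculus
Sam     | Networks


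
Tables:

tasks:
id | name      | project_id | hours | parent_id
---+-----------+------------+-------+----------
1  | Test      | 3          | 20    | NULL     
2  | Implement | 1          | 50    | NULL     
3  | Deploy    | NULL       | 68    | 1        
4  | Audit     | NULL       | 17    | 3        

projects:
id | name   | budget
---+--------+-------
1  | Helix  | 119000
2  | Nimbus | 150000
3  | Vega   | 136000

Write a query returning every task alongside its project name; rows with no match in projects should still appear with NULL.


LEFT JOIN keeps every row from tasks (the left table); where project_id has no match in projects, the project columns become NULL. Walk through each task:
  - task 1 (Test): project_id=3 -> matches Vega
  - task 2 (Implement): project_id=1 -> matches Helix
  - task 3 (Deploy): project_id=NULL, no match -> kept with NULL
  - task 4 (Audit): project_id=NULL, no match -> kept with NULL
All 4 rows appear; 2 have NULL project.

SQL:
SELECT a.name, b.name AS project
FROM tasks a
LEFT JOIN projects b ON a.project_id = b.id

Result:
name      | project
----------+--------
Test      | Vega   
Implement | Helix  
Deploy    | NULL   
Audit     | NULL   


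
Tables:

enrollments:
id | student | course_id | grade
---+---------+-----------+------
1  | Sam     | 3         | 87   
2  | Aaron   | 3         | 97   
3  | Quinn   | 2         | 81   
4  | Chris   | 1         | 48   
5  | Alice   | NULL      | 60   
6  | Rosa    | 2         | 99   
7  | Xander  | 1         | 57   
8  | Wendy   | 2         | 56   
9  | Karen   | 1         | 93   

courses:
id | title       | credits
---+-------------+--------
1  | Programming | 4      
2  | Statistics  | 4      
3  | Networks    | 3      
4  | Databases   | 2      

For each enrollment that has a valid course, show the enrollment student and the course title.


INNER JOIN keeps only enrollments rows whose course_id matches an id in courses. Walk through each enrollment:
  - enrollment 1 (Sam): course_id=3 -> matches Networks
  - enrollment 2 (Aaron): course_id=3 -> matches Networks
  - enrollment 3 (Quinn): course_id=2 -> matches Statistics
  - enrollment 4 (Chris): course_id=1 -> matches Programming
  - enrollment 5 (Alice): course_id=NULL, no match -> dropped
  - enrollment 6 (Rosa): course_id=2 -> matches Statistics
  - enrollment 7 (Xander): course_id=1 -> matches Programming
  - enrollment 8 (Wendy): course_id=2 -> matches Statistics
  - enrollment 9 (Karen): course_id=1 -> matches Programming
So 1 of 9 rows is dropped.

SQL:
SELECT a.student, b.title AS course
FROM enrollments a
INNER JOIN courses b ON a.course_id = b.id

Result:
student | course     
--------+------------
Sam     | Networks   
Aaron   | Networks   
Quinn   | Statistics 
Chris   | Programming
Rosa    | Statistics 
Xander  | Programming
Wendy   | Statistics 
Karen   | Programming


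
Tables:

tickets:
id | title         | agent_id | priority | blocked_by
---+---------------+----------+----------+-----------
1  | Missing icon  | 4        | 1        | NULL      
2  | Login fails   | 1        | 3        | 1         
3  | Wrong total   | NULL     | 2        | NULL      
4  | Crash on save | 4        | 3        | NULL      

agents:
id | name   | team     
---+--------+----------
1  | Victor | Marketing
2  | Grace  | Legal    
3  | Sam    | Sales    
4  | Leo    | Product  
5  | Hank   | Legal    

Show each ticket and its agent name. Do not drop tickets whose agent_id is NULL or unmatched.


LEFT JOIN keeps every row from tickets (the left table); where agent_id has no match in agents, the agent columns become NULL. Walk through each ticket:
  - ticket 1 (Missing icon): agent_id=4 -> matches Leo
  - ticket 2 (Login fails): agent_id=1 -> matches Victor
  - ticket 3 (Wrong total): agent_id=NULL, no match -> kept with NULL
  - ticket 4 (Crash on save): agent_id=4 -> matches Leo
All 4 rows appear; 1 has NULL agent.

SQL:
SELECT a.title, b.name AS agent
FROM tickets a
LEFT JOIN agents b ON a.agent_id = b.id

Result:
title         | agent 
--------------+-------
Missing icon  | Leo   
Login fails   | Victor
Wrong total   | NULL  
Crash on save | Leo   


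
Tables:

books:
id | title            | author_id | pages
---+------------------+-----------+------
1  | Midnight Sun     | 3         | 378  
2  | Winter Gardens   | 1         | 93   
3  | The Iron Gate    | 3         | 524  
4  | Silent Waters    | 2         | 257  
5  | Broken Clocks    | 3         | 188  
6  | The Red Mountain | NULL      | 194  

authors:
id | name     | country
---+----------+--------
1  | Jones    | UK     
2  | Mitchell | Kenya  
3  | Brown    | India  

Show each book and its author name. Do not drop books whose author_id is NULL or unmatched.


LEFT JOIN keeps every row from books (the left table); where author_id has no match in authors, the author columns become NULL. Walk through each book:
  - book 1 (Midnight Sun): author_id=3 -> matches Brown
  - book 2 (Winter Gardens): author_id=1 -> matches Jones
  - book 3 (The Iron Gate): author_id=3 -> matches Brown
  - book 4 (Silent Waters): author_id=2 -> matches Mitchell
  - book 5 (Broken Clocks): author_id=3 -> matches Brown
  - book 6 (The Red Mountain): author_id=NULL, no match -> kept with NULL
All 6 rows appear; 1 has NULL author.

SQL:
SELECT a.title, b.name AS author
FROM books a
LEFT JOIN authors b ON a.author_id = b.id

Result:
title            | author  
-----------------+---------
Midnight Sun     | Brown   
Winter Gardens   | Jones   
The Iron Gate    | Brown   
Silent Waters    | Mitchell
Broken Clocks    | Brown   
The Red Mountain | NULL    


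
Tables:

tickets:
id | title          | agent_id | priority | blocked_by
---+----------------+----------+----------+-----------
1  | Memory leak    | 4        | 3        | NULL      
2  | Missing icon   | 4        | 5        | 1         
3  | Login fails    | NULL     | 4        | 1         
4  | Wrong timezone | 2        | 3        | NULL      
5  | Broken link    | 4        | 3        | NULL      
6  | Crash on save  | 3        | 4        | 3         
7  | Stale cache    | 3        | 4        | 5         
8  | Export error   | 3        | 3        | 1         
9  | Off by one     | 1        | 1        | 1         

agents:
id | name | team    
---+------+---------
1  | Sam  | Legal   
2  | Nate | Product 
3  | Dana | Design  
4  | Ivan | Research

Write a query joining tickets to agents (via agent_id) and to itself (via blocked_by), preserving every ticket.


Two LEFT JOINs from the same base table tickets: one to agents via agent_id, one to tickets itself via blocked_by. Both are LEFT so every ticket is preserved.
Match against agents:
  - ticket 1 (Memory leak): agent_id=4 -> matches Ivan
  - ticket 2 (Missing icon): agent_id=4 -> matches Ivan
  - ticket 3 (Login fails): agent_id=NULL, no match -> kept with NULL
  - ticket 4 (Wrong timezone): agent_id=2 -> matches Nate
  - ticket 5 (Broken link): agent_id=4 -> matches Ivan
  - ticket 6 (Crash on save): agent_id=3 -> matches Dana
  - ticket 7 (Stale cache): agent_id=3 -> matches Dana
  - ticket 8 (Export error): agent_id=3 -> matches Dana
  - ticket 9 (Off by one): agent_id=1 -> matches Sam
Match against tickets (self):
  - ticket 1 (Memory leak): blocked_by=NULL -> NULL
  - ticket 2 (Missing icon): blocked_by=1 -> Memory leak
  - ticket 3 (Login fails): blocked_by=1 -> Memory leak
  - ticket 4 (Wrong timezone): blocked_by=NULL -> NULL
  - ticket 5 (Broken link): blocked_by=NULL -> NULL
  - ticket 6 (Crash on save): blocked_by=3 -> Login fails
  - ticket 7 (Stale cache): blocked_by=5 -> Broken link
  - ticket 8 (Export error): blocked_by=1 -> Memory leak
  - ticket 9 (Off by one): blocked_by=1 -> Memory leak

SQL:
SELECT a.title, b.name AS agent, c.title AS blocked_by
FROM tickets a
LEFT JOIN agents b ON a.agent_id = b.id
LEFT JOIN tickets c ON a.blocked_by = c.id

Result:
title          | agent | blocked_by 
---------------+-------+------------
Memory leak    | Ivan  | NULL       
Missing icon   | Ivan  | Memory leak
Login fails    | NULL  | Memory leak
Wrong timezone | Nate  | NULL       
Broken link    | Ivan  | NULL       
Crash on save  | Dana  | Login fails
Stale cache    | Dana  | Broken link
Export error   | Dana  | Memory leak
Off by one     | Sam   | Memory leak


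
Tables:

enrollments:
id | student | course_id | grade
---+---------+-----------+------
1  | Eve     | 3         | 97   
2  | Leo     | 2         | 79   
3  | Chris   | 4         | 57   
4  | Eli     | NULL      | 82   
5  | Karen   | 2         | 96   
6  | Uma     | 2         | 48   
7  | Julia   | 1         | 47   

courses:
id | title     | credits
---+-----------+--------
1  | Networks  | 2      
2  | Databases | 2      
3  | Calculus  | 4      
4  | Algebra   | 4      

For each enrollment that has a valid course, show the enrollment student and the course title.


INNER JOIN keeps only enrollments rows whose course_id matches an id in courses. Walk through each enrollment:
  - enrollment 1 (Eve): course_id=3 -> matches Calculus
  - enrollment 2 (Leo): course_id=2 -> matches Databases
  - enrollment 3 (Chris): course_id=4 -> matches Algebra
  - enrollment 4 (Eli): course_id=NULL, no match -> dropped
  - enrollment 5 (Karen): course_id=2 -> matches Databases
  - enrollment 6 (Uma): course_id=2 -> matches Databases
  - enrollment 7 (Julia): course_id=1 -> matches Networks
So 1 of 7 rows is dropped.

SQL:
SELECT a.student, b.title AS course
FROM enrollments a
INNER JOIN courses b ON a.course_id = b.id

Result:
student | course   
--------+----------
Eve     | Calculus 
Leo     | Databases
Chris   | Algebra  
Karen   | Databases
Uma     | Databases
Julia   | Networks 


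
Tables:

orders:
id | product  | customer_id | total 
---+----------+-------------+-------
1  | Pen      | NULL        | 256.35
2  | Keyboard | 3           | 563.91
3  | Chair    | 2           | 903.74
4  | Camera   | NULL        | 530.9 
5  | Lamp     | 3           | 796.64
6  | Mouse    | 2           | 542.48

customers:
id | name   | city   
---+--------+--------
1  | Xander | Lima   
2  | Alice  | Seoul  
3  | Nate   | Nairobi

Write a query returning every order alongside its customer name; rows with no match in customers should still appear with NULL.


LEFT JOIN keeps every row from orders (the left table); where customer_id has no match in customers, the customer columns become NULL. Walk through each order:
  - order 1 (Pen): customer_id=NULL, no match -> kept with NULL
  - order 2 (Keyboard): customer_id=3 -> matches Nate
  - order 3 (Chair): customer_id=2 -> matches Alice
  - order 4 (Camera): customer_id=NULL, no match -> kept with NULL
  - order 5 (Lamp): customer_id=3 -> matches Nate
  - order 6 (Mouse): customer_id=2 -> matches Alice
All 6 rows appear; 2 have NULL customer.

SQL:
SELECT a.product, b.name AS customer
FROM orders a
LEFT JOIN customers b ON a.customer_id = b.id

Result:
product  | customer
---------+---------
Pen      | NULL    
Keyboard | Nate    
Chair    | Alice   
Camera   | NULL    
Lamp     | Nate    
Mouse    | Alice   


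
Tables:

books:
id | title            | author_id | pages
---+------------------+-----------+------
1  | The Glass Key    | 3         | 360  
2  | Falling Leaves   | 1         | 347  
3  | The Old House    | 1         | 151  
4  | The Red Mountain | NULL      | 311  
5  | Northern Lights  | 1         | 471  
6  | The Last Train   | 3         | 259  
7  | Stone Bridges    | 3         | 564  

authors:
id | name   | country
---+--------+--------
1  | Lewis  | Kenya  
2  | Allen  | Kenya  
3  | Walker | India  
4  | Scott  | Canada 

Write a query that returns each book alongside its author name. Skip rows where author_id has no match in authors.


INNER JOIN keeps only books rows whose author_id matches an id in authors. Walk through each book:
  - book 1 (The Glass Key): author_id=3 -> matches Walker
  - book 2 (Falling Leaves): author_id=1 -> matches Lewis
  - book 3 (The Old House): author_id=1 -> matches Lewis
  - book 4 (The Red Mountain): author_id=NULL, no match -> dropped
  - book 5 (Northern Lights): author_id=1 -> matches Lewis
  - book 6 (The Last Train): author_id=3 -> matches Walker
  - book 7 (Stone Bridges): author_id=3 -> matches Walker
So 1 of 7 rows is dropped.

SQL:
SELECT a.title, b.name AS author
FROM books a
INNER JOIN authors b ON a.author_id = b.id

Result:
title           | author
----------------+-------
The Glass Key   | Walker
Falling Leaves  | Lewis 
The Old House   | Lewis 
Northern Lights | Lewis 
The Last Train  | Walker
Stone Bridges   | Walker


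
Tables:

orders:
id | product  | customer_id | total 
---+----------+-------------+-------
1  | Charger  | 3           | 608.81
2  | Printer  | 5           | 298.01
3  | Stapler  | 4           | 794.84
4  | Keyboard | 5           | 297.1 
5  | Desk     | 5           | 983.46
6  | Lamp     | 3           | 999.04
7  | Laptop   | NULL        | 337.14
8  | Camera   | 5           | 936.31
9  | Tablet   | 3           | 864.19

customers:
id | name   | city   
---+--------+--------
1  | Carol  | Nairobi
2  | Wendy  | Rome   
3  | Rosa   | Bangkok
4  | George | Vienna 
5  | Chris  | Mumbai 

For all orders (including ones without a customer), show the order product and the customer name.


LEFT JOIN keeps every row from orders (the left table); where customer_id has no match in customers, the customer columns become NULL. Walk through each order:
  - order 1 (Charger): customer_id=3 -> matches Rosa
  - order 2 (Printer): customer_id=5 -> matches Chris
  - order 3 (Stapler): customer_id=4 -> matches George
  - order 4 (Keyboard): customer_id=5 -> matches Chris
  - order 5 (Desk): customer_id=5 -> matches Chris
  - order 6 (Lamp): customer_id=3 -> matches Rosa
  - order 7 (Laptop): customer_id=NULL, no match -> kept with NULL
  - order 8 (Camera): customer_id=5 -> matches Chris
  - order 9 (Tablet): customer_id=3 -> matches Rosa
All 9 rows appear; 1 has NULL customer.

SQL:
SELECT a.product, b.name AS customer
FROM orders a
LEFT JOIN customers b ON a.customer_id = b.id

Result:
product  | customer
---------+---------
Charger  | Rosa    
Printer  | Chris   
Stapler  | George  
Keyboard | Chris   
Desk     | Chris   
Lamp     | Rosa    
Laptop   | NULL    
Camera   | Chris   
Tablet   | Rosa    


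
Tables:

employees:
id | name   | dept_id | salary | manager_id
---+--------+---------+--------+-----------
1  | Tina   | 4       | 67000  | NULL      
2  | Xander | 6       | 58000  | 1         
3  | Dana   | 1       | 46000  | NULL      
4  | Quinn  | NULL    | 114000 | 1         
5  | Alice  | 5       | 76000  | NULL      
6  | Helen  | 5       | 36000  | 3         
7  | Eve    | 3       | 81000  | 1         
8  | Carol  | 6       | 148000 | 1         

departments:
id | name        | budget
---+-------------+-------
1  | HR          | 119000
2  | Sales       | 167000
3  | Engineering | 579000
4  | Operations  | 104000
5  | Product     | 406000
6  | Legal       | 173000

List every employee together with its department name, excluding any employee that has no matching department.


INNER JOIN keeps only employees rows whose dept_id matches an id in departments. Walk through each employee:
  - employee 1 (Tina): dept_id=4 -> matches Operations
  - employee 2 (Xander): dept_id=6 -> matches Legal
  - employee 3 (Dana): dept_id=1 -> matches HR
  - employee 4 (Quinn): dept_id=NULL, no match -> dropped
  - employee 5 (Alice): dept_id=5 -> matches Product
  - employee 6 (Helen): dept_id=5 -> matches Product
  - employee 7 (Eve): dept_id=3 -> matches Engineering
  - employee 8 (Carol): dept_id=6 -> matches Legal
So 1 of 8 rows is dropped.

SQL:
SELECT a.name, b.name AS department
FROM employees a
INNER JOIN departments b ON a.dept_id = b.id

Result:
name   | department 
-------+------------
Tina   | Operations 
Xander | Legal      
Dana   | HR         
Alice  | Product    
Helen  | Product    
Eve    | Engineering
Carol  | Legal      


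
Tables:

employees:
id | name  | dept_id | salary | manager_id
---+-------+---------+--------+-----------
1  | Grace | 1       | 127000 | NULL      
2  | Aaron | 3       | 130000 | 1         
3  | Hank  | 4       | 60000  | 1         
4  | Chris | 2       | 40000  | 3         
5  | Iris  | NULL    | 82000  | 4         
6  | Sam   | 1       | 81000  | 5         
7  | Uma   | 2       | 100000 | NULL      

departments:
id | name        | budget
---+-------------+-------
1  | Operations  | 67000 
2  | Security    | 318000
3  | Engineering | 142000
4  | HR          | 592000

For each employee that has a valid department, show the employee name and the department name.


INNER JOIN keeps only employees rows whose dept_id matches an id in departments. Walk through each employee:
  - employee 1 (Grace): dept_id=1 -> matches Operations
  - employee 2 (Aaron): dept_id=3 -> matches Engineering
  - employee 3 (Hank): dept_id=4 -> matches HR
  - employee 4 (Chris): dept_id=2 -> matches Security
  - employee 5 (Iris): dept_id=NULL, no match -> dropped
  - employee 6 (Sam): dept_id=1 -> matches Operations
  - employee 7 (Uma): dept_id=2 -> matches Security
So 1 of 7 rows is dropped.

SQL:
SELECT a.name, b.name AS department
FROM employees a
INNER JOIN departments b ON a.dept_id = b.id

Result:
name  | department 
------+------------
Grace | Operations 
Aaron | Engineering
Hank  | HR         
Chris | Security   
Sam   | Operations 
Uma   | Security   


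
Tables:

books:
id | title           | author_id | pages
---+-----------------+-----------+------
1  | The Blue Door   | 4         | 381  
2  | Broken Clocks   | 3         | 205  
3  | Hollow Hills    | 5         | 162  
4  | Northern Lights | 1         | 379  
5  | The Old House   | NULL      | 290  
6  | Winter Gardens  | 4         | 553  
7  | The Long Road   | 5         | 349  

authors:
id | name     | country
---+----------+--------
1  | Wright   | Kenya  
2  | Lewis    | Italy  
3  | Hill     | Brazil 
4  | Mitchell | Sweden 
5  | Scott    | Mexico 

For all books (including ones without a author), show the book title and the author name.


LEFT JOIN keeps every row from books (the left table); where author_id has no match in authors, the author columns become NULL. Walk through each book:
  - book 1 (The Blue Door): author_id=4 -> matches Mitchell
  - book 2 (Broken Clocks): author_id=3 -> matches Hill
  - book 3 (Hollow Hills): author_id=5 -> matches Scott
  - book 4 (Northern Lights): author_id=1 -> matches Wright
  - book 5 (The Old House): author_id=NULL, no match -> kept with NULL
  - book 6 (Winter Gardens): author_id=4 -> matches Mitchell
  - book 7 (The Long Road): author_id=5 -> matches Scott
All 7 rows appear; 1 has NULL author.

SQL:
SELECT a.title, b.name AS author
FROM books a
LEFT JOIN authors b ON a.author_id = b.id

Result:
title           | author  
----------------+---------
The Blue Door   | Mitchell
Broken Clocks   | Hill    
Hollow Hills    | Scott   
Northern Lights | Wright  
The Old House   | NULL    
Winter Gardens  | Mitchell
The Long Road   | Scott   


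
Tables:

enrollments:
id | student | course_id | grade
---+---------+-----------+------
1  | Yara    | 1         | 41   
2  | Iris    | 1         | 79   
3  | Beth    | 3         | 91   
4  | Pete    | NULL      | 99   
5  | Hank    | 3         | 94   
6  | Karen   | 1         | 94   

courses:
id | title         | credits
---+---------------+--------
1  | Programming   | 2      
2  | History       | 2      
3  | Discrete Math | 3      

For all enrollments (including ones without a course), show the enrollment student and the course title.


LEFT JOIN keeps every row from enrollments (the left table); where course_id has no match in courses, the course columns become NULL. Walk through each enrollment:
  - enrollment 1 (Yara): course_id=1 -> matches Programming
  - enrollment 2 (Iris): course_id=1 -> matches Programming
  - enrollment 3 (Beth): course_id=3 -> matches Discrete Math
  - enrollment 4 (Pete): course_id=NULL, no match -> kept with NULL
  - enrollment 5 (Hank): course_id=3 -> matches Discrete Math
  - enrollment 6 (Karen): course_id=1 -> matches Programming
All 6 rows appear; 1 has NULL course.

SQL:
SELECT a.student, b.title AS course
FROM enrollments a
LEFT JOIN courses b ON a.course_id = b.id

Result:
student | course       
--------+--------------
Yara    | Programming  
Iris    | Programming  
Beth    | Discrete Math
Pete    | NULL         
Hank    | Discrete Math
Karen   | Programming  


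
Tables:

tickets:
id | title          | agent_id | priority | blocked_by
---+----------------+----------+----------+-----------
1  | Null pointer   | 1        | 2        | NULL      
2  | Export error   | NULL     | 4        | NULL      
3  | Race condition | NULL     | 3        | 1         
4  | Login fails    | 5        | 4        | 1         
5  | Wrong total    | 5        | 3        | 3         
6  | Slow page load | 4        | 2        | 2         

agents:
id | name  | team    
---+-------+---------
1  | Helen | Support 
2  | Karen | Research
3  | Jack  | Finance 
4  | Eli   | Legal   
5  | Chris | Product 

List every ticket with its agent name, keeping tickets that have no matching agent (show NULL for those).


LEFT JOIN keeps every row from tickets (the left table); where agent_id has no match in agents, the agent columns become NULL. Walk through each ticket:
  - ticket 1 (Null pointer): agent_id=1 -> matches Helen
  - ticket 2 (Export error): agent_id=NULL, no match -> kept with NULL
  - ticket 3 (Race condition): agent_id=NULL, no match -> kept with NULL
  - ticket 4 (Login fails): agent_id=5 -> matches Chris
  - ticket 5 (Wrong total): agent_id=5 -> matches Chris
  - ticket 6 (Slow page load): agent_id=4 -> matches Eli
All 6 rows appear; 2 have NULL agent.

SQL:
SELECT a.title, b.name AS agent
FROM tickets a
LEFT JOIN agents b ON a.agent_id = b.id

Result:
title          | agent
---------------+------
Null pointer   | Helen
Export error   | NULL 
Race condition | NULL 
Login fails    | Chris
Wrong total    | Chris
Slow page load | Eli  


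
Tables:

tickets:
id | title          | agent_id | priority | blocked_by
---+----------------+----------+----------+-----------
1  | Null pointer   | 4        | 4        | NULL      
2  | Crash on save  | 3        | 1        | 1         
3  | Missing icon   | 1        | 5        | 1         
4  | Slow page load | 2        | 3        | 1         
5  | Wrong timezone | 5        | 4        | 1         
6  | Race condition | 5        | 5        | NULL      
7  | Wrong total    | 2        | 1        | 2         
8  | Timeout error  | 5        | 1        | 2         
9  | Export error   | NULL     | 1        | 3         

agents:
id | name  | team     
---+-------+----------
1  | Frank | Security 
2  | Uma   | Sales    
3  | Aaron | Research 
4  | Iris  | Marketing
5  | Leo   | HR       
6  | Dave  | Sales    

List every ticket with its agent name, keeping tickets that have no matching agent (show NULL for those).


LEFT JOIN keeps every row from tickets (the left table); where agent_id has no match in agents, the agent columns become NULL. Walk through each ticket:
  - ticket 1 (Null pointer): agent_id=4 -> matches Iris
  - ticket 2 (Crash on save): agent_id=3 -> matches Aaron
  - ticket 3 (Missing icon): agent_id=1 -> matches Frank
  - ticket 4 (Slow page load): agent_id=2 -> matches Uma
  - ticket 5 (Wrong timezone): agent_id=5 -> matches Leo
  - ticket 6 (Race condition): agent_id=5 -> matches Leo
  - ticket 7 (Wrong total): agent_id=2 -> matches Uma
  - ticket 8 (Timeout error): agent_id=5 -> matches Leo
  - ticket 9 (Export error): agent_id=NULL, no match -> kept with NULL
All 9 rows appear; 1 has NULL agent.

SQL:
SELECT a.title, b.name AS agent
FROM tickets a
LEFT JOIN agents b ON a.agent_id = b.id

Result:
title          | agent
---------------+------
Null pointer   | Iris 
Crash on save  | Aaron
Missing icon   | Frank
Slow page load | Uma  
Wrong timezone | Leo  
Race condition | Leo  
Wrong total    | Uma  
Timeout error  | Leo  
Export error   | NULL 
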